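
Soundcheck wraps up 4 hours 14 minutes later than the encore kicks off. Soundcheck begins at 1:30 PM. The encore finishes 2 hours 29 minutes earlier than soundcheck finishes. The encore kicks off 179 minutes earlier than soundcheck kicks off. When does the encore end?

12:16 PM

The encore starts at 1:30 PM − 179 min = 10:31 AM.
Soundcheck ends at 10:31 AM + 254 min = 2:45 PM.
The encore ends at 2:45 PM − 149 min = 12:16 PM.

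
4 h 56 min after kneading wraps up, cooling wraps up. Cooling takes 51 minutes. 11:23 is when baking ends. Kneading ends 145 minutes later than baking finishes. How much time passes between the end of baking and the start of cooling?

6.5 hours

Kneading ends at 11:23 + 145 min = 13:48.
Cooling ends at 13:48 + 296 min = 18:44.
Cooling starts at 18:44 − 51 min = 17:53.
From 11:23 to 17:53 is 6.5 hours.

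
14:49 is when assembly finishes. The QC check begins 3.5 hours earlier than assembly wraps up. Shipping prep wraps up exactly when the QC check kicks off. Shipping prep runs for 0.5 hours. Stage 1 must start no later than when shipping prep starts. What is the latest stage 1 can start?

10:49

The QC check starts at 14:49 − 210 min = 11:19.
So shipping prep ends at 11:19.
Shipping prep starts at 11:19 − 30 min = 10:49.
Stage 1 is bounded by shipping prep, so the latest it can start is 10:49.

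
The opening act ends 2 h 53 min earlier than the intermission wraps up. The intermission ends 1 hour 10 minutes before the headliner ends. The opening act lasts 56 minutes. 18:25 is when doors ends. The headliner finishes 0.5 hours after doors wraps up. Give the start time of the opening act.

13:56

The headliner ends at 18:25 + 30 min = 18:55.
The intermission ends at 18:55 − 70 min = 17:45.
The opening act ends at 17:45 − 173 min = 14:52.
The opening act starts at 14:52 − 56 min = 13:56.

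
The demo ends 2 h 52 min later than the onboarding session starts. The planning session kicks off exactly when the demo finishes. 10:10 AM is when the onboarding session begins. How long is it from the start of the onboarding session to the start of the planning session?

2 hours 52 minutes

The demo ends at 10:10 AM + 172 min = 1:02 PM.
So the planning session starts at 1:02 PM.
From 10:10 AM to 1:02 PM is 2 hours 52 minutes.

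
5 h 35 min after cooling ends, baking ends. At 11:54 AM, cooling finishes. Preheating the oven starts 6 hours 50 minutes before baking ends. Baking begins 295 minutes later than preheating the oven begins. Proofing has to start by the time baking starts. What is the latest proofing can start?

Baking ends at 11:54 AM + 335 min = 5:29 PM.
Preheating the oven starts at 5:29 PM − 410 min = 10:39 AM.
Baking starts at 10:39 AM + 295 min = 3:34 PM.
Proofing is bounded by baking, so the latest it can start is 3:34 PM.

3:34 PM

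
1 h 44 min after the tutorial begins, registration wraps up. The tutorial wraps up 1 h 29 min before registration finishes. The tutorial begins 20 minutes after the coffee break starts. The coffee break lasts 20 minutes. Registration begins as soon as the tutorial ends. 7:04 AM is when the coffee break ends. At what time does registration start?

The coffee break starts at 7:04 AM − 20 min = 6:44 AM.
The tutorial starts at 6:44 AM + 20 min = 7:04 AM.
Registration ends at 7:04 AM + 104 min = 8:48 AM.
The tutorial ends at 8:48 AM − 89 min = 7:19 AM.
So registration starts at 7:19 AM.

7:19 AM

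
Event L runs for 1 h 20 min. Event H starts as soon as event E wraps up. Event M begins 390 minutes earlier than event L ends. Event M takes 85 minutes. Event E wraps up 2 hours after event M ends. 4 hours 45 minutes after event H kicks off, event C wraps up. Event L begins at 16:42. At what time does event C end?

Event L ends at 16:42 + 80 min = 18:02.
Event M starts at 18:02 − 390 min = 11:32.
Event M ends at 11:32 + 85 min = 12:57.
Event E ends at 12:57 + 120 min = 14:57.
So event H starts at 14:57.
Event C ends at 14:57 + 285 min = 19:42.

19:42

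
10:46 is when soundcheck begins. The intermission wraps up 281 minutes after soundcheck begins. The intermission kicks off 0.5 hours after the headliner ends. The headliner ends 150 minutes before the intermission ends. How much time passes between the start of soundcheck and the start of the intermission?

The intermission ends at 10:46 + 281 min = 15:27.
The headliner ends at 15:27 − 150 min = 12:57.
The intermission starts at 12:57 + 30 min = 13:27.
From 10:46 to 13:27 is 2 hours 41 minutes.

2 hours 41 minutes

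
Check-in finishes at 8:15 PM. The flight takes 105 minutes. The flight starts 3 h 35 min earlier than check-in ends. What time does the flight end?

6:25 PM

The flight starts at 8:15 PM − 215 min = 4:40 PM.
The flight ends at 4:40 PM + 105 min = 6:25 PM.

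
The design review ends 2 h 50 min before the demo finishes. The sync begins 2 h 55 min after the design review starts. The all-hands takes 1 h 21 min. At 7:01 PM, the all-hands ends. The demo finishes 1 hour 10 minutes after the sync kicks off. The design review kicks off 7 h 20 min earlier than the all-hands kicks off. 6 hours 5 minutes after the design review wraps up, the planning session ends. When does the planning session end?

The all-hands starts at 7:01 PM − 81 min = 5:40 PM.
The design review starts at 5:40 PM − 440 min = 10:20 AM.
The sync starts at 10:20 AM + 175 min = 1:15 PM.
The demo ends at 1:15 PM + 70 min = 2:25 PM.
The design review ends at 2:25 PM − 170 min = 11:35 AM.
The planning session ends at 11:35 AM + 365 min = 5:40 PM.

5:40 PM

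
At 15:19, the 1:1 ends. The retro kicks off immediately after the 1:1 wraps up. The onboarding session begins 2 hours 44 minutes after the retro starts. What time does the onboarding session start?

The retro starts at 15:19.
The onboarding session starts at 15:19 + 164 min = 18:03.

18:03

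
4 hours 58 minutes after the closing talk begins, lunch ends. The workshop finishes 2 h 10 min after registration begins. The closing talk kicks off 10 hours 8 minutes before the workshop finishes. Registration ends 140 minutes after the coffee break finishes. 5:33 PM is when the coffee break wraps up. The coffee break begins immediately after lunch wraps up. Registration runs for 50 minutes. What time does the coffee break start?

4:03 PM

Registration ends at 5:33 PM + 140 min = 7:53 PM.
Registration starts at 7:53 PM − 50 min = 7:03 PM.
The workshop ends at 7:03 PM + 130 min = 9:13 PM.
The closing talk starts at 9:13 PM − 608 min = 11:05 AM.
Lunch ends at 11:05 AM + 298 min = 4:03 PM.
So the coffee break starts at 4:03 PM.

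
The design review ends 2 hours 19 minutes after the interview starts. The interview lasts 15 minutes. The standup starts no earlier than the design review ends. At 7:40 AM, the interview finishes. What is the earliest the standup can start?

9:44 AM

The interview starts at 7:40 AM − 15 min = 7:25 AM.
The design review ends at 7:25 AM + 139 min = 9:44 AM.
The standup is bounded by the design review, so the earliest it can start is 9:44 AM.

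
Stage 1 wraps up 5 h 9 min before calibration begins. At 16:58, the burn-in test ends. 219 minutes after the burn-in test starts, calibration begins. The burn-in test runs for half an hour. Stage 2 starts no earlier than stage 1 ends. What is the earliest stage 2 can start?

The burn-in test starts at 16:58 − 30 min = 16:28.
Calibration starts at 16:28 + 219 min = 20:07.
Stage 1 ends at 20:07 − 309 min = 14:58.
Stage 2 is bounded by stage 1, so the earliest it can start is 14:58.

14:58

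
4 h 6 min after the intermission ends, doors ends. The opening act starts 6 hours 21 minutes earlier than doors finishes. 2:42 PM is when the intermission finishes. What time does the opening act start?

12:27 PM

Doors ends at 2:42 PM + 246 min = 6:48 PM.
The opening act starts at 6:48 PM − 381 min = 12:27 PM.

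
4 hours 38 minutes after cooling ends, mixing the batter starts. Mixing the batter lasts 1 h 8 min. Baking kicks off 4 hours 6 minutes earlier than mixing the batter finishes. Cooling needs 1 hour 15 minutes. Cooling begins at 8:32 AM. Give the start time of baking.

Cooling ends at 8:32 AM + 75 min = 9:47 AM.
Mixing the batter starts at 9:47 AM + 278 min = 2:25 PM.
Mixing the batter ends at 2:25 PM + 68 min = 3:33 PM.
Baking starts at 3:33 PM − 246 min = 11:27 AM.

11:27 AM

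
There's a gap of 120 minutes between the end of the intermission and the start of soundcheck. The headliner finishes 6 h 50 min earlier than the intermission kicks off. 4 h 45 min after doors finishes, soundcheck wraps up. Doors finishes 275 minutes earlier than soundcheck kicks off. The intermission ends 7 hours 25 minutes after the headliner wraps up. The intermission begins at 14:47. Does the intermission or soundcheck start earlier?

the intermission

The headliner ends at 14:47 − 410 min = 07:57.
The intermission ends at 07:57 + 445 min = 15:22.
Soundcheck starts at 15:22 + 120 min = 17:22.
The intermission starts at 14:47 and soundcheck starts at 17:22, so the intermission is first.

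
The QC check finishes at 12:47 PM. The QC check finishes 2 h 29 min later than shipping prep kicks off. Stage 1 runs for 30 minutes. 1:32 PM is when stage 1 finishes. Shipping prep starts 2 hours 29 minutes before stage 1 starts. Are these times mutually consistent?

Stage 1 starts at 1:32 PM − 30 min = 1:02 PM.
Shipping prep starts at 1:02 PM − 149 min = 10:33 AM.
The QC check ends at 10:33 AM + 149 min = 1:02 PM.
But the QC check is also said to end at 12:47 PM — a 15-minute conflict.

No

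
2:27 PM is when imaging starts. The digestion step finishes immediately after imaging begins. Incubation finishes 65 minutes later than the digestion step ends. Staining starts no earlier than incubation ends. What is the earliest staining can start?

The digestion step ends at 2:27 PM.
Incubation ends at 2:27 PM + 65 min = 3:32 PM.
Staining is bounded by incubation, so the earliest it can start is 3:32 PM.

3:32 PM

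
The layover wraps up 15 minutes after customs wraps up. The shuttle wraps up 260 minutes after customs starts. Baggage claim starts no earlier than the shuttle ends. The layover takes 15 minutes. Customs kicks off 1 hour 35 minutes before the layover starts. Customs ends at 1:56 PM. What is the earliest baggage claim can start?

4:41 PM

The layover ends at 1:56 PM + 15 min = 2:11 PM.
The layover starts at 2:11 PM − 15 min = 1:56 PM.
Customs starts at 1:56 PM − 95 min = 12:21 PM.
The shuttle ends at 12:21 PM + 260 min = 4:41 PM.
Baggage claim is bounded by the shuttle, so the earliest it can start is 4:41 PM.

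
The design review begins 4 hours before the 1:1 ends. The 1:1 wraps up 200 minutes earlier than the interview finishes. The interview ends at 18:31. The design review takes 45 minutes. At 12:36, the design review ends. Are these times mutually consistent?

No

The 1:1 ends at 18:31 − 200 min = 15:11.
The design review starts at 15:11 − 240 min = 11:11.
The design review ends at 11:11 + 45 min = 11:56.
But the design review is also said to end at 12:36 — a 40-minute conflict.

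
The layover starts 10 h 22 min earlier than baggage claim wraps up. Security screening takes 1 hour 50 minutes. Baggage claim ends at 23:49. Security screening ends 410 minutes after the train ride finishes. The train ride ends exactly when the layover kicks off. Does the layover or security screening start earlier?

the layover

The layover starts at 23:49 − 622 min = 13:27.
So the train ride ends at 13:27.
Security screening ends at 13:27 + 410 min = 20:17.
Security screening starts at 20:17 − 110 min = 18:27.
The layover starts at 13:27 and security screening starts at 18:27, so the layover is first.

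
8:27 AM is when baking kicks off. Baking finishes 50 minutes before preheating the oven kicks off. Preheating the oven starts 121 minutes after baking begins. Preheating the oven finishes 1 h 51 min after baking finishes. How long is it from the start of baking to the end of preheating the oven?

Preheating the oven starts at 8:27 AM + 121 min = 10:28 AM.
Baking ends at 10:28 AM − 50 min = 9:38 AM.
Preheating the oven ends at 9:38 AM + 111 min = 11:29 AM.
From 8:27 AM to 11:29 AM is 3 hours 2 minutes.

3 hours 2 minutes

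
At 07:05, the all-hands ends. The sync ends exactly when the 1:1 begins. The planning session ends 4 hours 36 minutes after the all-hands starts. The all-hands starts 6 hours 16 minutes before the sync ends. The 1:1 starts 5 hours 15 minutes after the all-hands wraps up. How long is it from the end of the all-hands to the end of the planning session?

The 1:1 starts at 07:05 + 315 min = 12:20.
So the sync ends at 12:20.
The all-hands starts at 12:20 − 376 min = 06:04.
The planning session ends at 06:04 + 276 min = 10:40.
From 07:05 to 10:40 is 3 h 35 min.

3 h 35 min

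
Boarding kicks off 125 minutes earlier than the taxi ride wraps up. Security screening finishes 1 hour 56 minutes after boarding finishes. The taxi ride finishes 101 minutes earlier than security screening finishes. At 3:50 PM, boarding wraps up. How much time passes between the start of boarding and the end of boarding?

1 hour 50 minutes

Security screening ends at 3:50 PM + 116 min = 5:46 PM.
The taxi ride ends at 5:46 PM − 101 min = 4:05 PM.
Boarding starts at 4:05 PM − 125 min = 2:00 PM.
From 2:00 PM to 3:50 PM is 1 hour 50 minutes.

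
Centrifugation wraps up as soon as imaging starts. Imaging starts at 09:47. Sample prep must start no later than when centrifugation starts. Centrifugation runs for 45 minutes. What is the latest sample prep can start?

Centrifugation ends at 09:47.
Centrifugation starts at 09:47 − 45 min = 09:02.
Sample prep is bounded by centrifugation, so the latest it can start is 09:02.

09:02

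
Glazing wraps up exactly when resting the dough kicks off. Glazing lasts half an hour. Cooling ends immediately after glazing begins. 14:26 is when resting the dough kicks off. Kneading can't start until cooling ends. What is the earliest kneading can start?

13:56

Glazing ends at 14:26.
Glazing starts at 14:26 − 30 min = 13:56.
So cooling ends at 13:56.
Kneading is bounded by cooling, so the earliest it can start is 13:56.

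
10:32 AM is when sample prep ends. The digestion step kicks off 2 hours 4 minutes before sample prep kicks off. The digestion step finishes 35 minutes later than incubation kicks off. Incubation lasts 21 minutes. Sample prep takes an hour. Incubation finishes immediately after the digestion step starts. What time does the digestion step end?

7:42 AM

Sample prep starts at 10:32 AM − 60 min = 9:32 AM.
The digestion step starts at 9:32 AM − 124 min = 7:28 AM.
So incubation ends at 7:28 AM.
Incubation starts at 7:28 AM − 21 min = 7:07 AM.
The digestion step ends at 7:07 AM + 35 min = 7:42 AM.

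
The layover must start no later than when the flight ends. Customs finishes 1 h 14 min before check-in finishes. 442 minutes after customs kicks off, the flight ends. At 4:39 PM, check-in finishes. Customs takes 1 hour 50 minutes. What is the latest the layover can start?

8:57 PM

Customs ends at 4:39 PM − 74 min = 3:25 PM.
Customs starts at 3:25 PM − 110 min = 1:35 PM.
The flight ends at 1:35 PM + 442 min = 8:57 PM.
The layover is bounded by the flight, so the latest it can start is 8:57 PM.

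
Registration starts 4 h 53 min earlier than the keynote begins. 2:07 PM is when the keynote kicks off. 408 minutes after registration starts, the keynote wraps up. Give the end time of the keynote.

Registration starts at 2:07 PM − 293 min = 9:14 AM.
The keynote ends at 9:14 AM + 408 min = 4:02 PM.

4:02 PM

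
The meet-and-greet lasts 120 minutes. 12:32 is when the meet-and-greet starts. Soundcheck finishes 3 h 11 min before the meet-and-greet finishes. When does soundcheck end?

11:21

The meet-and-greet ends at 12:32 + 120 min = 14:32.
Soundcheck ends at 14:32 − 191 min = 11:21.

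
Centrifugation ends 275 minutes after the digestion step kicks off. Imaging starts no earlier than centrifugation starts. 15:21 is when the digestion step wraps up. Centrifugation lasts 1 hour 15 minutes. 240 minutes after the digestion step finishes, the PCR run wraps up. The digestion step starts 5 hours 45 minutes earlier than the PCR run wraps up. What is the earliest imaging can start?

16:56

The PCR run ends at 15:21 + 240 min = 19:21.
The digestion step starts at 19:21 − 345 min = 13:36.
Centrifugation ends at 13:36 + 275 min = 18:11.
Centrifugation starts at 18:11 − 75 min = 16:56.
Imaging is bounded by centrifugation, so the earliest it can start is 16:56.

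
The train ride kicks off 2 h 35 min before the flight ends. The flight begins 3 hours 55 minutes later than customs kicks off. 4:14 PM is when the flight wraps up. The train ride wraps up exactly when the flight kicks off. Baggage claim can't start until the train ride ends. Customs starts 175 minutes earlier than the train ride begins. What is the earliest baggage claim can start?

2:39 PM

The train ride starts at 4:14 PM − 155 min = 1:39 PM.
Customs starts at 1:39 PM − 175 min = 10:44 AM.
The flight starts at 10:44 AM + 235 min = 2:39 PM.
So the train ride ends at 2:39 PM.
Baggage claim is bounded by the train ride, so the earliest it can start is 2:39 PM.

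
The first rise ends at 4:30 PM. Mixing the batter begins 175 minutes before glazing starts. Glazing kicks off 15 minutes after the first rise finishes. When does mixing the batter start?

Glazing starts at 4:30 PM + 15 min = 4:45 PM.
Mixing the batter starts at 4:45 PM − 175 min = 1:50 PM.

1:50 PM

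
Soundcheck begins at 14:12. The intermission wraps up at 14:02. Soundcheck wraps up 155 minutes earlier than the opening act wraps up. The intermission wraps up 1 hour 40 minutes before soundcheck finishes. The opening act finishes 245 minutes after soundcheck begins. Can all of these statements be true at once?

The opening act ends at 14:12 + 245 min = 18:17.
Soundcheck ends at 18:17 − 155 min = 15:42.
The intermission ends at 15:42 − 100 min = 14:02.
That matches the stated 14:02, so the schedule is consistent.

Yes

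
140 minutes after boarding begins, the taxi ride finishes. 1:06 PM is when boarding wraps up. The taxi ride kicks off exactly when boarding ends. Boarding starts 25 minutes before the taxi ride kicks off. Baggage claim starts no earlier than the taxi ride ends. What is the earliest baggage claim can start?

3:01 PM

The taxi ride starts at 1:06 PM.
Boarding starts at 1:06 PM − 25 min = 12:41 PM.
The taxi ride ends at 12:41 PM + 140 min = 3:01 PM.
Baggage claim is bounded by the taxi ride, so the earliest it can start is 3:01 PM.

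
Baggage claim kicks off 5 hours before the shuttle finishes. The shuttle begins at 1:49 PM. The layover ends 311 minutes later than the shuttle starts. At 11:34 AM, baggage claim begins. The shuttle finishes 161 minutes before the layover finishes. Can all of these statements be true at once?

The layover ends at 1:49 PM + 311 min = 7:00 PM.
The shuttle ends at 7:00 PM − 161 min = 4:19 PM.
Baggage claim starts at 4:19 PM − 300 min = 11:19 AM.
But baggage claim is also said to start at 11:34 AM — a 15-minute conflict.

No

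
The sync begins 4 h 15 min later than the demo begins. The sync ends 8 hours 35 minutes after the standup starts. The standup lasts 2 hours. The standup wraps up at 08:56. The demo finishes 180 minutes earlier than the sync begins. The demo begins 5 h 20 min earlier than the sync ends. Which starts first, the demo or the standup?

The standup starts at 08:56 − 120 min = 06:56.
The sync ends at 06:56 + 515 min = 15:31.
The demo starts at 15:31 − 320 min = 10:11.
The demo starts at 10:11 and the standup starts at 06:56, so the standup is first.

the standup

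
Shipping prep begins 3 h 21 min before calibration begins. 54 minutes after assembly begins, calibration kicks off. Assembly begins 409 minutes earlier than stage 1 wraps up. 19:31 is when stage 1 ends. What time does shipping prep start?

10:15

Assembly starts at 19:31 − 409 min = 12:42.
Calibration starts at 12:42 + 54 min = 13:36.
Shipping prep starts at 13:36 − 201 min = 10:15.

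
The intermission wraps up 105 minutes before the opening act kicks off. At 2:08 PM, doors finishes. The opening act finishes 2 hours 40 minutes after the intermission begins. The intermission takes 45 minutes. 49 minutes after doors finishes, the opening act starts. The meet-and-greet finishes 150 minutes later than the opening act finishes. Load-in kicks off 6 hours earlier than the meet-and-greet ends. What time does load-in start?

11:37 AM

The opening act starts at 2:08 PM + 49 min = 2:57 PM.
The intermission ends at 2:57 PM − 105 min = 1:12 PM.
The intermission starts at 1:12 PM − 45 min = 12:27 PM.
The opening act ends at 12:27 PM + 160 min = 3:07 PM.
The meet-and-greet ends at 3:07 PM + 150 min = 5:37 PM.
Load-in starts at 5:37 PM − 360 min = 11:37 AM.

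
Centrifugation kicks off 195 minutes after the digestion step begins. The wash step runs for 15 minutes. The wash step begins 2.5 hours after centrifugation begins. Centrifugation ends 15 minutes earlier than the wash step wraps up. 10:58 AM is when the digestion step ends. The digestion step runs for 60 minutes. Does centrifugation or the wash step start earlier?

The digestion step starts at 10:58 AM − 60 min = 9:58 AM.
Centrifugation starts at 9:58 AM + 195 min = 1:13 PM.
The wash step starts at 1:13 PM + 150 min = 3:43 PM.
Centrifugation starts at 1:13 PM and the wash step starts at 3:43 PM, so centrifugation is first.

centrifugation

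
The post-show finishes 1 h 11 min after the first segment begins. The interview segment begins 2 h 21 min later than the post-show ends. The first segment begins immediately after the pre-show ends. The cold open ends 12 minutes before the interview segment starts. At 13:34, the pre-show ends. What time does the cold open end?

The first segment starts at 13:34.
The post-show ends at 13:34 + 71 min = 14:45.
The interview segment starts at 14:45 + 141 min = 17:06.
The cold open ends at 17:06 − 12 min = 16:54.

16:54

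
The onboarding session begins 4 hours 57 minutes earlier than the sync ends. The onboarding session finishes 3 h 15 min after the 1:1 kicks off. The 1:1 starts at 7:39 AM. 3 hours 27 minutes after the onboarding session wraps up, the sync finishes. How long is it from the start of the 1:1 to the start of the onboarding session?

105 minutes

The onboarding session ends at 7:39 AM + 195 min = 10:54 AM.
The sync ends at 10:54 AM + 207 min = 2:21 PM.
The onboarding session starts at 2:21 PM − 297 min = 9:24 AM.
From 7:39 AM to 9:24 AM is 105 minutes.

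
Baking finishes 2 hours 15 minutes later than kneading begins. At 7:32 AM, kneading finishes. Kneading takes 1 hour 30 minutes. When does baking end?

Kneading starts at 7:32 AM − 90 min = 6:02 AM.
Baking ends at 6:02 AM + 135 min = 8:17 AM.

8:17 AM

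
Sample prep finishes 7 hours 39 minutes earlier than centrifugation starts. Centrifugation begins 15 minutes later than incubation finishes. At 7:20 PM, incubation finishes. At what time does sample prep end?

Centrifugation starts at 7:20 PM + 15 min = 7:35 PM.
Sample prep ends at 7:35 PM − 459 min = 11:56 AM.

11:56 AM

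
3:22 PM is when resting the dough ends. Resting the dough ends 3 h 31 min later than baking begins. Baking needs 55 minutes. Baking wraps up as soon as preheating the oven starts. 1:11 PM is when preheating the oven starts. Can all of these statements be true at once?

No

Baking ends at 1:11 PM.
Baking starts at 1:11 PM − 55 min = 12:16 PM.
Resting the dough ends at 12:16 PM + 211 min = 3:47 PM.
But resting the dough is also said to end at 3:22 PM — a 25-minute conflict.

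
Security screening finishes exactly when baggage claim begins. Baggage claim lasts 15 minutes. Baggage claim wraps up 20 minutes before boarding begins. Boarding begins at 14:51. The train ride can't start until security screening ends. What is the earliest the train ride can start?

14:16

Baggage claim ends at 14:51 − 20 min = 14:31.
Baggage claim starts at 14:31 − 15 min = 14:16.
So security screening ends at 14:16.
The train ride is bounded by security screening, so the earliest it can start is 14:16.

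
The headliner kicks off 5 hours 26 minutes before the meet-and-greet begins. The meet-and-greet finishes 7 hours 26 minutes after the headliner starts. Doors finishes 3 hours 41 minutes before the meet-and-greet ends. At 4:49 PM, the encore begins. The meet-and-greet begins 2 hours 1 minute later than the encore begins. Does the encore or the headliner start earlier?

The meet-and-greet starts at 4:49 PM + 121 min = 6:50 PM.
The headliner starts at 6:50 PM − 326 min = 1:24 PM.
The encore starts at 4:49 PM and the headliner starts at 1:24 PM, so the headliner is first.

the headliner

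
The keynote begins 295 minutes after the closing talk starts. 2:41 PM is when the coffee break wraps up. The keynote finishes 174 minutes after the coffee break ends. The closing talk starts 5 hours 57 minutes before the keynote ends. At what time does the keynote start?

The keynote ends at 2:41 PM + 174 min = 5:35 PM.
The closing talk starts at 5:35 PM − 357 min = 11:38 AM.
The keynote starts at 11:38 AM + 295 min = 4:33 PM.

4:33 PM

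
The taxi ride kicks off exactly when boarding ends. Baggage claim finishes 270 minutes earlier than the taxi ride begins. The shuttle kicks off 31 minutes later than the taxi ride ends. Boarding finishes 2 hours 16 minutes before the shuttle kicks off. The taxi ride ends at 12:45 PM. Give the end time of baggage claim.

The shuttle starts at 12:45 PM + 31 min = 1:16 PM.
Boarding ends at 1:16 PM − 136 min = 11:00 AM.
So the taxi ride starts at 11:00 AM.
Baggage claim ends at 11:00 AM − 270 min = 6:30 AM.

6:30 AM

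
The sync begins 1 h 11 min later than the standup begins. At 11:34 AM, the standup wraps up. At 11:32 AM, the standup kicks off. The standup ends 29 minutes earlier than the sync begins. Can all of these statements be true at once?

The sync starts at 11:32 AM + 71 min = 12:43 PM.
The standup ends at 12:43 PM − 29 min = 12:14 PM.
But the standup is also said to end at 11:34 AM — a 40-minute conflict.

No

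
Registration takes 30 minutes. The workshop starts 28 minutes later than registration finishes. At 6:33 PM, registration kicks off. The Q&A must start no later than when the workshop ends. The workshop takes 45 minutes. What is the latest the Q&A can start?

8:16 PM

Registration ends at 6:33 PM + 30 min = 7:03 PM.
The workshop starts at 7:03 PM + 28 min = 7:31 PM.
The workshop ends at 7:31 PM + 45 min = 8:16 PM.
The Q&A is bounded by the workshop, so the latest it can start is 8:16 PM.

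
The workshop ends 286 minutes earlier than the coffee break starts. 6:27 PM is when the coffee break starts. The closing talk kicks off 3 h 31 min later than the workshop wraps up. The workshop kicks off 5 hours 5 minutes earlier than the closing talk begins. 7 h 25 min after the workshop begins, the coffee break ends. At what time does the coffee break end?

The workshop ends at 6:27 PM − 286 min = 1:41 PM.
The closing talk starts at 1:41 PM + 211 min = 5:12 PM.
The workshop starts at 5:12 PM − 305 min = 12:07 PM.
The coffee break ends at 12:07 PM + 445 min = 7:32 PM.

7:32 PM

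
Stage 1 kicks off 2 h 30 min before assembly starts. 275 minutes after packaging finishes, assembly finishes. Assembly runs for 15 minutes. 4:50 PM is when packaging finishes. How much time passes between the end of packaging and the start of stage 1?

110 minutes

Assembly ends at 4:50 PM + 275 min = 9:25 PM.
Assembly starts at 9:25 PM − 15 min = 9:10 PM.
Stage 1 starts at 9:10 PM − 150 min = 6:40 PM.
From 4:50 PM to 6:40 PM is 110 minutes.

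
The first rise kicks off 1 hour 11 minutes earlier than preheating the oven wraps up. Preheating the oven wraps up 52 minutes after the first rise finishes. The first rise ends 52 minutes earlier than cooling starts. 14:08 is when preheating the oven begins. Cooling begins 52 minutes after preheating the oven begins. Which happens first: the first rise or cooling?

Cooling starts at 14:08 + 52 min = 15:00.
The first rise ends at 15:00 − 52 min = 14:08.
Preheating the oven ends at 14:08 + 52 min = 15:00.
The first rise starts at 15:00 − 71 min = 13:49.
The first rise starts at 13:49 and cooling starts at 15:00, so the first rise is first.

the first rise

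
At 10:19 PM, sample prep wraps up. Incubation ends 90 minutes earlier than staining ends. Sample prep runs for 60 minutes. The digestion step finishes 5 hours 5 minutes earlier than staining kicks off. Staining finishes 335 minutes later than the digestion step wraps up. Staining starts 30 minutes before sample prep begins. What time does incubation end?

Sample prep starts at 10:19 PM − 60 min = 9:19 PM.
Staining starts at 9:19 PM − 30 min = 8:49 PM.
The digestion step ends at 8:49 PM − 305 min = 3:44 PM.
Staining ends at 3:44 PM + 335 min = 9:19 PM.
Incubation ends at 9:19 PM − 90 min = 7:49 PM.

7:49 PM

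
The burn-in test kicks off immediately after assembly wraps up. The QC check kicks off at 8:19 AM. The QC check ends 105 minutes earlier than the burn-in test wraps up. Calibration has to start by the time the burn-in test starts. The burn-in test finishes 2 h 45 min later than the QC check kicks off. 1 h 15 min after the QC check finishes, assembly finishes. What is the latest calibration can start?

10:34 AM

The burn-in test ends at 8:19 AM + 165 min = 11:04 AM.
The QC check ends at 11:04 AM − 105 min = 9:19 AM.
Assembly ends at 9:19 AM + 75 min = 10:34 AM.
So the burn-in test starts at 10:34 AM.
Calibration is bounded by the burn-in test, so the latest it can start is 10:34 AM.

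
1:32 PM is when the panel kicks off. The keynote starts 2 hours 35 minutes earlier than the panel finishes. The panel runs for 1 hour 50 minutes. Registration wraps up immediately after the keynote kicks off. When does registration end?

12:47 PM

The panel ends at 1:32 PM + 110 min = 3:22 PM.
The keynote starts at 3:22 PM − 155 min = 12:47 PM.
So registration ends at 12:47 PM.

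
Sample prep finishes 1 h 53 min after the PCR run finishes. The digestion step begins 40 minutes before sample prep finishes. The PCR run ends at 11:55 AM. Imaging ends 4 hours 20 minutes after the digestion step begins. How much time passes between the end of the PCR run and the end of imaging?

Sample prep ends at 11:55 AM + 113 min = 1:48 PM.
The digestion step starts at 1:48 PM − 40 min = 1:08 PM.
Imaging ends at 1:08 PM + 260 min = 5:28 PM.
From 11:55 AM to 5:28 PM is 5 h 33 min.

5 h 33 min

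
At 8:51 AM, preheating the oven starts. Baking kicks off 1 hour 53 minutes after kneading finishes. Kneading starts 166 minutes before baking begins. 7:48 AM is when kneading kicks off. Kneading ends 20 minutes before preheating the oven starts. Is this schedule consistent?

Kneading ends at 8:51 AM − 20 min = 8:31 AM.
Baking starts at 8:31 AM + 113 min = 10:24 AM.
Kneading starts at 10:24 AM − 166 min = 7:38 AM.
But kneading is also said to start at 7:48 AM — a 10-minute conflict.

No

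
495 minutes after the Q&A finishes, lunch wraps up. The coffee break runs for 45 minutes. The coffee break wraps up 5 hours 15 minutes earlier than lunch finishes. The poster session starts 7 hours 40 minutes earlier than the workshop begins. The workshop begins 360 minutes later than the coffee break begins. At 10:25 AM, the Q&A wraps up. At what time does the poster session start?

Lunch ends at 10:25 AM + 495 min = 6:40 PM.
The coffee break ends at 6:40 PM − 315 min = 1:25 PM.
The coffee break starts at 1:25 PM − 45 min = 12:40 PM.
The workshop starts at 12:40 PM + 360 min = 6:40 PM.
The poster session starts at 6:40 PM − 460 min = 11:00 AM.

11:00 AM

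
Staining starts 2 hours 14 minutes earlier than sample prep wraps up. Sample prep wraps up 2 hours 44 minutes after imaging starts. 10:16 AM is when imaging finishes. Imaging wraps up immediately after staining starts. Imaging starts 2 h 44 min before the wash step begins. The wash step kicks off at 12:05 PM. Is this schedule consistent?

Imaging starts at 12:05 PM − 164 min = 9:21 AM.
Sample prep ends at 9:21 AM + 164 min = 12:05 PM.
Staining starts at 12:05 PM − 134 min = 9:51 AM.
So imaging ends at 9:51 AM.
But imaging is also said to end at 10:16 AM — a 25-minute conflict.

No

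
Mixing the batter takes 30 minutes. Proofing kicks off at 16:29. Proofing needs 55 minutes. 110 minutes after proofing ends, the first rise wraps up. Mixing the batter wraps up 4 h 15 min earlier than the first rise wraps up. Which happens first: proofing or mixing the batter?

mixing the batter

Proofing ends at 16:29 + 55 min = 17:24.
The first rise ends at 17:24 + 110 min = 19:14.
Mixing the batter ends at 19:14 − 255 min = 14:59.
Mixing the batter starts at 14:59 − 30 min = 14:29.
Proofing starts at 16:29 and mixing the batter starts at 14:29, so mixing the batter is first.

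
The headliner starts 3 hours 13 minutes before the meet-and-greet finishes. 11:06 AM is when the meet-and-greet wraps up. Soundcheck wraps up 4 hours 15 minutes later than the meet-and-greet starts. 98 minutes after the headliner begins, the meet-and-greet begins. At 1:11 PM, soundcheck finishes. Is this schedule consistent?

No

The headliner starts at 11:06 AM − 193 min = 7:53 AM.
The meet-and-greet starts at 7:53 AM + 98 min = 9:31 AM.
Soundcheck ends at 9:31 AM + 255 min = 1:46 PM.
But soundcheck is also said to end at 1:11 PM — a 35-minute conflict.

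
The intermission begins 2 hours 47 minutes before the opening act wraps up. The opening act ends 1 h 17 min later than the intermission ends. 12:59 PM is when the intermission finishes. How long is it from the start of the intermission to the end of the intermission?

The opening act ends at 12:59 PM + 77 min = 2:16 PM.
The intermission starts at 2:16 PM − 167 min = 11:29 AM.
From 11:29 AM to 12:59 PM is 1 hour 30 minutes.

1 hour 30 minutes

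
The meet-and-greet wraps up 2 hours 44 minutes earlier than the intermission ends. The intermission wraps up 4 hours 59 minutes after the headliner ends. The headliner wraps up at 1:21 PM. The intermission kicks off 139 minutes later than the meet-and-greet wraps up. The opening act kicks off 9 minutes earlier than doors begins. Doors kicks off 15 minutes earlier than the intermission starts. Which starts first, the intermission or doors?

doors

The intermission ends at 1:21 PM + 299 min = 6:20 PM.
The meet-and-greet ends at 6:20 PM − 164 min = 3:36 PM.
The intermission starts at 3:36 PM + 139 min = 5:55 PM.
Doors starts at 5:55 PM − 15 min = 5:40 PM.
The intermission starts at 5:55 PM and doors starts at 5:40 PM, so doors is first.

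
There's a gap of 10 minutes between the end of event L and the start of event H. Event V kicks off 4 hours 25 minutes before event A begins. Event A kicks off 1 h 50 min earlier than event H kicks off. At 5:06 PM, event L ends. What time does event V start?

Event H starts at 5:06 PM + 10 min = 5:16 PM.
Event A starts at 5:16 PM − 110 min = 3:26 PM.
Event V starts at 3:26 PM − 265 min = 11:01 AM.

11:01 AM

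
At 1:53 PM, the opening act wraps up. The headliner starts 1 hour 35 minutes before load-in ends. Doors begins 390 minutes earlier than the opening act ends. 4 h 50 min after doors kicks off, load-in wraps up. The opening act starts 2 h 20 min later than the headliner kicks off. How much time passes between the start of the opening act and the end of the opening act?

55 minutes

Doors starts at 1:53 PM − 390 min = 7:23 AM.
Load-in ends at 7:23 AM + 290 min = 12:13 PM.
The headliner starts at 12:13 PM − 95 min = 10:38 AM.
The opening act starts at 10:38 AM + 140 min = 12:58 PM.
From 12:58 PM to 1:53 PM is 55 minutes.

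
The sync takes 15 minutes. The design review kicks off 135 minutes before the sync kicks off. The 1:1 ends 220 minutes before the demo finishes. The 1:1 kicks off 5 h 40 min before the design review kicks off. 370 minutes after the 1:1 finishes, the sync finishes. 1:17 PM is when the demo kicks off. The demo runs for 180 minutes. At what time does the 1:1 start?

10:37 AM

The demo ends at 1:17 PM + 180 min = 4:17 PM.
The 1:1 ends at 4:17 PM − 220 min = 12:37 PM.
The sync ends at 12:37 PM + 370 min = 6:47 PM.
The sync starts at 6:47 PM − 15 min = 6:32 PM.
The design review starts at 6:32 PM − 135 min = 4:17 PM.
The 1:1 starts at 4:17 PM − 340 min = 10:37 AM.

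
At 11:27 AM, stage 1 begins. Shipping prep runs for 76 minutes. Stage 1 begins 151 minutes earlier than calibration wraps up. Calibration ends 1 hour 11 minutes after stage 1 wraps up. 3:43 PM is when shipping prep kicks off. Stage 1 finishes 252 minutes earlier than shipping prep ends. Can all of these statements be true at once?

Shipping prep ends at 3:43 PM + 76 min = 4:59 PM.
Stage 1 ends at 4:59 PM − 252 min = 12:47 PM.
Calibration ends at 12:47 PM + 71 min = 1:58 PM.
Stage 1 starts at 1:58 PM − 151 min = 11:27 AM.
That matches the stated 11:27 AM, so the schedule is consistent.

Yes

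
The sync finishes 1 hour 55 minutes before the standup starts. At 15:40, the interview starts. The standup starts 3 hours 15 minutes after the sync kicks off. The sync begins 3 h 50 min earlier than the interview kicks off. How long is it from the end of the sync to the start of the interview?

2.5 hours

The sync starts at 15:40 − 230 min = 11:50.
The standup starts at 11:50 + 195 min = 15:05.
The sync ends at 15:05 − 115 min = 13:10.
From 13:10 to 15:40 is 2.5 hours.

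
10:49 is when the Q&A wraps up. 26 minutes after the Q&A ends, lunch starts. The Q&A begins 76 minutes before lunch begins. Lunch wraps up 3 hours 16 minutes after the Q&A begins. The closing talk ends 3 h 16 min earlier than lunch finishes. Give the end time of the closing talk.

09:59

Lunch starts at 10:49 + 26 min = 11:15.
The Q&A starts at 11:15 − 76 min = 09:59.
Lunch ends at 09:59 + 196 min = 13:15.
The closing talk ends at 13:15 − 196 min = 09:59.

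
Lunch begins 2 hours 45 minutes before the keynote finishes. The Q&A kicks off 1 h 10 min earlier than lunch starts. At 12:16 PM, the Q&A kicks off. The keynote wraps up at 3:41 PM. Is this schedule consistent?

No

Lunch starts at 3:41 PM − 165 min = 12:56 PM.
The Q&A starts at 12:56 PM − 70 min = 11:46 AM.
But the Q&A is also said to start at 12:16 PM — a 30-minute conflict.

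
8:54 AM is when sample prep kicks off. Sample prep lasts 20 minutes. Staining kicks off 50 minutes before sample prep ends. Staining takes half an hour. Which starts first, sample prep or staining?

staining

Sample prep ends at 8:54 AM + 20 min = 9:14 AM.
Staining starts at 9:14 AM − 50 min = 8:24 AM.
Sample prep starts at 8:54 AM and staining starts at 8:24 AM, so staining is first.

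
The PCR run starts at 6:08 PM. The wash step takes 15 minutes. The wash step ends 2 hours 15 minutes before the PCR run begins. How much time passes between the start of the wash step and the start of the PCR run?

The wash step ends at 6:08 PM − 135 min = 3:53 PM.
The wash step starts at 3:53 PM − 15 min = 3:38 PM.
From 3:38 PM to 6:08 PM is 2.5 hours.

2.5 hours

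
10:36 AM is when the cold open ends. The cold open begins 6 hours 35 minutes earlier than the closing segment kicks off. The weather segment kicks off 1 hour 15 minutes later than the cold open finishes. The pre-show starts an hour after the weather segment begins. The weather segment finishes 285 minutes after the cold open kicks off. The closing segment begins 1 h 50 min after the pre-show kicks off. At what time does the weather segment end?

12:51 PM

The weather segment starts at 10:36 AM + 75 min = 11:51 AM.
The pre-show starts at 11:51 AM + 60 min = 12:51 PM.
The closing segment starts at 12:51 PM + 110 min = 2:41 PM.
The cold open starts at 2:41 PM − 395 min = 8:06 AM.
The weather segment ends at 8:06 AM + 285 min = 12:51 PM.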